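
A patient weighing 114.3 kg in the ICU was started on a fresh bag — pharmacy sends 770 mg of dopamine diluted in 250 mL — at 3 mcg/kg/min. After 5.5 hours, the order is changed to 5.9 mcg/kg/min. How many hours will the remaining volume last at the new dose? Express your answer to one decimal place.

16.2 hours

Initial rate:
Dose = 3 mcg/kg/min × 114.3 kg = 342.9 mcg/min
342.9 mcg/min × 60 min/hr = 20574 mcg/hr
Concentration = 770 mg ÷ 250 mL = 3.08 mg/mL = 3080 mcg/mL
Rate = 20574 mcg/hr ÷ 3080 mcg/mL = 6.67987 mL/hr
Volume infused so far = 6.67987 mL/hr × 5.5 hr = 36.73929 mL
Volume remaining = 250 − 36.73929 = 213.2607 mL
New rate:
Dose = 5.9 mcg/kg/min × 114.3 kg = 674.37 mcg/min
674.37 mcg/min × 60 min/hr = 40462.2 mcg/hr
Rate = 40462.2 mcg/hr ÷ 3080 mcg/mL = 13.13708 mL/hr
Time remaining = 213.2607 mL ÷ 13.13708 mL/hr = 16.2335 hr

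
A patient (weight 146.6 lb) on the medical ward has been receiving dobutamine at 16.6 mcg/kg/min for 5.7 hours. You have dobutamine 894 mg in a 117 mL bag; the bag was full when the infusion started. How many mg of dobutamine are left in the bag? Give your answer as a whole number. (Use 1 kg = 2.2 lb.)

516 mg

Weight = 146.6 lb ÷ 2.2 lb/kg = 66.63636 kg
Dose = 16.6 mcg/kg/min × 66.63636 kg = 1106.164 mcg/min
1106.164 mcg/min × 60 min/hr = 66369.82 mcg/hr
Concentration = 894 mg ÷ 117 mL = 7.641026 mg/mL = 7641.026 mcg/mL
Rate = 66369.82 mcg/hr ÷ 7641.026 mcg/mL = 8.685983 mL/hr
Volume infused = 8.685983 mL/hr × 5.7 hr = 49.5101 mL
Volume remaining = 117 − 49.5101 = 67.4899 mL
Drug remaining = 67.4899 mL × 7641.026 mcg/mL = 515692 mcg = 515.692 mg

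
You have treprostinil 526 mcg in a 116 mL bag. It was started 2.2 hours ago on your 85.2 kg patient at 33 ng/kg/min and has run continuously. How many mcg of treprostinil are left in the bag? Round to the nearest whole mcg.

Dose = 33 ng/kg/min × 85.2 kg = 2811.6 ng/min
2811.6 ng/min × 60 min/hr = 168696 ng/hr
Concentration = 526 mcg ÷ 116 mL = 4.534483 mcg/mL = 4534.483 ng/mL
Rate = 168696 ng/hr ÷ 4534.483 ng/mL = 37.20292 mL/hr
Volume infused = 37.20292 mL/hr × 2.2 hr = 81.84642 mL
Volume remaining = 116 − 81.84642 = 34.15358 mL
Drug remaining = 34.15358 mL × 4534.483 ng/mL = 154868.8 ng = 154.8688 mcg

155 mcg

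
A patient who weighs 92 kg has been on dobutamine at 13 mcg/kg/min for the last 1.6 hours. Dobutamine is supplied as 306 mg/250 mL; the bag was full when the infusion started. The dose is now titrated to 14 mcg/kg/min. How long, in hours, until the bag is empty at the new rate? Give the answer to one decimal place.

2.5 hours

Initial rate:
Dose = 13 mcg/kg/min × 92 kg = 1196 mcg/min
1196 mcg/min × 60 min/hr = 71760 mcg/hr
Concentration = 306 mg ÷ 250 mL = 1.224 mg/mL = 1224 mcg/mL
Rate = 71760 mcg/hr ÷ 1224 mcg/mL = 58.62745 mL/hr
Volume infused so far = 58.62745 mL/hr × 1.6 hr = 93.80392 mL
Volume remaining = 250 − 93.80392 = 156.1961 mL
New rate:
Dose = 14 mcg/kg/min × 92 kg = 1288 mcg/min
1288 mcg/min × 60 min/hr = 77280 mcg/hr
Rate = 77280 mcg/hr ÷ 1224 mcg/mL = 63.13725 mL/hr
Time remaining = 156.1961 mL ÷ 63.13725 mL/hr = 2.473913 hr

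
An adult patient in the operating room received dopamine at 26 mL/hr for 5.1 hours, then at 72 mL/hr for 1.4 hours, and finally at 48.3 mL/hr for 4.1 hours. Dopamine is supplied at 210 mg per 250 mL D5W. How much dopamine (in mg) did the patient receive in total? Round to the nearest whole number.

Concentration = 210 mg ÷ 250 mL = 0.84 mg/mL
Stage 1: 26 mL/hr × 5.1 hr = 132.6 mL → 132.6 mL × 0.84 mg/mL = 111.384 mg
Stage 2: 72 mL/hr × 1.4 hr = 100.8 mL → 100.8 mL × 0.84 mg/mL = 84.672 mg
Stage 3: 48.3 mL/hr × 4.1 hr = 198.03 mL → 198.03 mL × 0.84 mg/mL = 166.3452 mg
Total = 111.384 + 84.672 + 166.3452 = 362.4012 mg

362 mg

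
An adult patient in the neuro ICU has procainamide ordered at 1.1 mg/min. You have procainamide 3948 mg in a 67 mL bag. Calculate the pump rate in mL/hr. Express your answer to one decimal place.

1.1 mg/min × 60 min/hr = 66 mg/hr
Concentration = 3948 mg ÷ 67 mL = 58.92537 mg/mL
Rate = 66 mg/hr ÷ 58.92537 mg/mL = 1.120061 mL/hr

1.1 mL/hr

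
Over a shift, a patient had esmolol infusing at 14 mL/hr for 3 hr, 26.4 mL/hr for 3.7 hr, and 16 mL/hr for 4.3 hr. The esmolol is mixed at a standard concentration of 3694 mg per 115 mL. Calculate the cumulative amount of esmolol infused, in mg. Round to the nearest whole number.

Concentration = 3694 mg ÷ 115 mL = 32.12174 mg/mL
Stage 1: 14 mL/hr × 3 hr = 42 mL → 42 mL × 32.12174 mg/mL = 1349.113 mg
Stage 2: 26.4 mL/hr × 3.7 hr = 97.68 mL → 97.68 mL × 32.12174 mg/mL = 3137.651 mg
Stage 3: 16 mL/hr × 4.3 hr = 68.8 mL → 68.8 mL × 32.12174 mg/mL = 2209.976 mg
Total = 1349.113 + 3137.651 + 2209.976 = 6696.74 mg

6697 mg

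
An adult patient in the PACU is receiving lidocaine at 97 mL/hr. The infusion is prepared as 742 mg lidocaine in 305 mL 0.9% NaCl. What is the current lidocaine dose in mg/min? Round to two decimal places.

3.93 mg/min

Concentration = 742 mg ÷ 305 mL = 2.432787 mg/mL
Drug rate = 97 mL/hr × 2.432787 mg/mL = 235.9803 mg/hr
235.9803 mg/hr ÷ 60 min/hr = 3.933005 mg/min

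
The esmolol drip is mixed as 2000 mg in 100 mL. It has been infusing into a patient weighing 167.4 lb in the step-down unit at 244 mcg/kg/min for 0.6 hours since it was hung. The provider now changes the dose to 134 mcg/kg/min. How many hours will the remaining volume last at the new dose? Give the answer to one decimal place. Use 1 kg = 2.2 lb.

Initial rate:
Weight = 167.4 lb ÷ 2.2 lb/kg = 76.09091 kg
Dose = 244 mcg/kg/min × 76.09091 kg = 18566.18 mcg/min
18566.18 mcg/min × 60 min/hr = 1113971 mcg/hr
Concentration = 2000 mg ÷ 100 mL = 20 mg/mL = 20000 mcg/mL
Rate = 1113971 mcg/hr ÷ 20000 mcg/mL = 55.69855 mL/hr
Volume infused so far = 55.69855 mL/hr × 0.6 hr = 33.41913 mL
Volume remaining = 100 − 33.41913 = 66.58087 mL
New rate:
Dose = 134 mcg/kg/min × 76.09091 kg = 10196.18 mcg/min
10196.18 mcg/min × 60 min/hr = 611770.9 mcg/hr
Rate = 611770.9 mcg/hr ÷ 20000 mcg/mL = 30.58855 mL/hr
Time remaining = 66.58087 mL ÷ 30.58855 mL/hr = 2.17666 hr

2.2 hours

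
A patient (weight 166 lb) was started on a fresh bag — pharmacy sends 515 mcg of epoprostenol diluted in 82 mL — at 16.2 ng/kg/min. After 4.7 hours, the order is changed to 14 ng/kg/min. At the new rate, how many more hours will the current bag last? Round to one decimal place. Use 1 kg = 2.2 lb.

2.7 hours

Initial rate:
Weight = 166 lb ÷ 2.2 lb/kg = 75.45455 kg
Dose = 16.2 ng/kg/min × 75.45455 kg = 1222.364 ng/min
1222.364 ng/min × 60 min/hr = 73341.82 ng/hr
Concentration = 515 mcg ÷ 82 mL = 6.280488 mcg/mL = 6280.488 ng/mL
Rate = 73341.82 ng/hr ÷ 6280.488 ng/mL = 11.67773 mL/hr
Volume infused so far = 11.67773 mL/hr × 4.7 hr = 54.88531 mL
Volume remaining = 82 − 54.88531 = 27.11469 mL
New rate:
Dose = 14 ng/kg/min × 75.45455 kg = 1056.364 ng/min
1056.364 ng/min × 60 min/hr = 63381.82 ng/hr
Rate = 63381.82 ng/hr ÷ 6280.488 ng/mL = 10.09186 mL/hr
Time remaining = 27.11469 mL ÷ 10.09186 mL/hr = 2.686787 hr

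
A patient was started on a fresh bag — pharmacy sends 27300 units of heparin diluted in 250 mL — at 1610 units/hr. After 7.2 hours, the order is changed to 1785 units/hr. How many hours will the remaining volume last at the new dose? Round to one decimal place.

Initial rate:
Concentration = 27300 units ÷ 250 mL = 109.2 units/mL
Rate = 1610 units/hr ÷ 109.2 units/mL = 14.74359 mL/hr
Volume infused so far = 14.74359 mL/hr × 7.2 hr = 106.1538 mL
Volume remaining = 250 − 106.1538 = 143.8462 mL
New rate:
Rate = 1785 units/hr ÷ 109.2 units/mL = 16.34615 mL/hr
Time remaining = 143.8462 mL ÷ 16.34615 mL/hr = 8.8 hr

8.8 hours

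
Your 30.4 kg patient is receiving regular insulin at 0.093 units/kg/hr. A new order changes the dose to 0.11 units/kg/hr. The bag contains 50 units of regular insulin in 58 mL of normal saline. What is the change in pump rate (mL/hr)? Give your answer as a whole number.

1 mL/hr

At the current dose:
Dose = 0.093 units/kg/hr × 30.4 kg = 2.8272 units/hr
Concentration = 50 units ÷ 58 mL = 0.862069 units/mL
Rate = 2.8272 units/hr ÷ 0.862069 units/mL = 3.279552 mL/hr
At the new dose:
Dose = 0.11 units/kg/hr × 30.4 kg = 3.344 units/hr
Rate = 3.344 units/hr ÷ 0.862069 units/mL = 3.87904 mL/hr
Change = 3.87904 − 3.279552 = 0.599488 mL/hr → 0.599488 mL/hr increase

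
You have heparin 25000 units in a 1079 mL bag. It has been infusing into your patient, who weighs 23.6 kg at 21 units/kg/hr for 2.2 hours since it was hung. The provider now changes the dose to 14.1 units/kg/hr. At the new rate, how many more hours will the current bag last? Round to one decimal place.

71.9 hours

Initial rate:
Dose = 21 units/kg/hr × 23.6 kg = 495.6 units/hr
Concentration = 25000 units ÷ 1079 mL = 23.1696 units/mL
Rate = 495.6 units/hr ÷ 23.1696 units/mL = 21.3901 mL/hr
Volume infused so far = 21.3901 mL/hr × 2.2 hr = 47.05821 mL
Volume remaining = 1079 − 47.05821 = 1031.942 mL
New rate:
Dose = 14.1 units/kg/hr × 23.6 kg = 332.76 units/hr
Rate = 332.76 units/hr ÷ 23.1696 units/mL = 14.36192 mL/hr
Time remaining = 1031.942 mL ÷ 14.36192 mL/hr = 71.85263 hr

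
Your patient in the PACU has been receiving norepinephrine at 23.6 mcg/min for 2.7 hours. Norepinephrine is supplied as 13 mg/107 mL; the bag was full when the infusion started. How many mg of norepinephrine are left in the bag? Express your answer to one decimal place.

9.2 mg

23.6 mcg/min × 60 min/hr = 1416 mcg/hr
Concentration = 13 mg ÷ 107 mL = 0.1214953 mg/mL = 121.4953 mcg/mL
Rate = 1416 mcg/hr ÷ 121.4953 mcg/mL = 11.65477 mL/hr
Volume infused = 11.65477 mL/hr × 2.7 hr = 31.46788 mL
Volume remaining = 107 − 31.46788 = 75.53212 mL
Drug remaining = 75.53212 mL × 121.4953 mcg/mL = 9176.8 mcg = 9.1768 mg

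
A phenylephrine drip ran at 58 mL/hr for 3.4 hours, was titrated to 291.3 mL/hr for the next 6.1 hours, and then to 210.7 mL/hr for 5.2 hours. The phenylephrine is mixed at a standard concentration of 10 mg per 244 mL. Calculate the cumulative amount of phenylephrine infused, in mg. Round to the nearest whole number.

126 mg

Concentration = 10 mg ÷ 244 mL = 0.04098361 mg/mL
Stage 1: 58 mL/hr × 3.4 hr = 197.2 mL → 197.2 mL × 0.04098361 mg/mL = 8.081967 mg
Stage 2: 291.3 mL/hr × 6.1 hr = 1776.93 mL → 1776.93 mL × 0.04098361 mg/mL = 72.825 mg
Stage 3: 210.7 mL/hr × 5.2 hr = 1095.64 mL → 1095.64 mL × 0.04098361 mg/mL = 44.90328 mg
Total = 8.081967 + 72.825 + 44.90328 = 125.8102 mg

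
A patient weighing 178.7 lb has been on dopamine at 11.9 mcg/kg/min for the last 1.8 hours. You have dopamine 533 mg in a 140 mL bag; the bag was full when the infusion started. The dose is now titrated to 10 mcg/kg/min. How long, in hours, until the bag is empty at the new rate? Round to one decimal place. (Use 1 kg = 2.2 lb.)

8.8 hours

Initial rate:
Weight = 178.7 lb ÷ 2.2 lb/kg = 81.22727 kg
Dose = 11.9 mcg/kg/min × 81.22727 kg = 966.6045 mcg/min
966.6045 mcg/min × 60 min/hr = 57996.27 mcg/hr
Concentration = 533 mg ÷ 140 mL = 3.807143 mg/mL = 3807.143 mcg/mL
Rate = 57996.27 mcg/hr ÷ 3807.143 mcg/mL = 15.23354 mL/hr
Volume infused so far = 15.23354 mL/hr × 1.8 hr = 27.42038 mL
Volume remaining = 140 − 27.42038 = 112.5796 mL
New rate:
Dose = 10 mcg/kg/min × 81.22727 kg = 812.2727 mcg/min
812.2727 mcg/min × 60 min/hr = 48736.36 mcg/hr
Rate = 48736.36 mcg/hr ÷ 3807.143 mcg/mL = 12.8013 mL/hr
Time remaining = 112.5796 mL ÷ 12.8013 mL/hr = 8.794392 hr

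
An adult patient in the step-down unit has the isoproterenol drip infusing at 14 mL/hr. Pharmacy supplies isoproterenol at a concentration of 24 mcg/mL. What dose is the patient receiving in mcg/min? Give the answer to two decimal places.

5.60 mcg/min

Drug rate = 14 mL/hr × 24 mcg/mL = 336 mcg/hr
336 mcg/hr ÷ 60 min/hr = 5.6 mcg/min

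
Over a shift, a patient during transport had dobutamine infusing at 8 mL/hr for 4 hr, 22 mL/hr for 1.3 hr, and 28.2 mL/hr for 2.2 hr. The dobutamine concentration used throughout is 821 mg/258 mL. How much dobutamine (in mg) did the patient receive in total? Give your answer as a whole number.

390 mg

Concentration = 821 mg ÷ 258 mL = 3.182171 mg/mL
Stage 1: 8 mL/hr × 4 hr = 32 mL → 32 mL × 3.182171 mg/mL = 101.8295 mg
Stage 2: 22 mL/hr × 1.3 hr = 28.6 mL → 28.6 mL × 3.182171 mg/mL = 91.01008 mg
Stage 3: 28.2 mL/hr × 2.2 hr = 62.04 mL → 62.04 mL × 3.182171 mg/mL = 197.4219 mg
Total = 101.8295 + 91.01008 + 197.4219 = 390.2614 mg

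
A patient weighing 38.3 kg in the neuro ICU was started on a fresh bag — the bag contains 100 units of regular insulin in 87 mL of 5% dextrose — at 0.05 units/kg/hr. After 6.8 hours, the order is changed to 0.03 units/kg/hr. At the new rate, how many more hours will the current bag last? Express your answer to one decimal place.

Initial rate:
Dose = 0.05 units/kg/hr × 38.3 kg = 1.915 units/hr
Concentration = 100 units ÷ 87 mL = 1.149425 units/mL
Rate = 1.915 units/hr ÷ 1.149425 units/mL = 1.66605 mL/hr
Volume infused so far = 1.66605 mL/hr × 6.8 hr = 11.32914 mL
Volume remaining = 87 − 11.32914 = 75.67086 mL
New rate:
Dose = 0.03 units/kg/hr × 38.3 kg = 1.149 units/hr
Rate = 1.149 units/hr ÷ 1.149425 units/mL = 0.99963 mL/hr
Time remaining = 75.67086 mL ÷ 0.99963 mL/hr = 75.69887 hr

75.7 hours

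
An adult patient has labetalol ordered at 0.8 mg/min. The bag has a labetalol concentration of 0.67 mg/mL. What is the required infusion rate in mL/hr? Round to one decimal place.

0.8 mg/min × 60 min/hr = 48 mg/hr
Rate = 48 mg/hr ÷ 0.67 mg/mL = 71.64179 mL/hr

71.6 mL/hr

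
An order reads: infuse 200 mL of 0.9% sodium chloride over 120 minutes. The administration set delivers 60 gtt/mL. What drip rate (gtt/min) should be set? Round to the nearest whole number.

200 mL ÷ (120 min) = 1.666667 mL/min
1.666667 mL/min × 60 gtt/mL = 100 gtt/min

100 gtt/min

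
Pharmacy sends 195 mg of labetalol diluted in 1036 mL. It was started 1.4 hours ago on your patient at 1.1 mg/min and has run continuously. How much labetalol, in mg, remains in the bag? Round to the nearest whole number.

1.1 mg/min × 60 min/hr = 66 mg/hr
Concentration = 195 mg ÷ 1036 mL = 0.1882239 mg/mL
Rate = 66 mg/hr ÷ 0.1882239 mg/mL = 350.6462 mL/hr
Volume infused = 350.6462 mL/hr × 1.4 hr = 490.9046 mL
Volume remaining = 1036 − 490.9046 = 545.0954 mL
Drug remaining = 545.0954 mL × 0.1882239 mg/mL = 102.6 mg

103 mg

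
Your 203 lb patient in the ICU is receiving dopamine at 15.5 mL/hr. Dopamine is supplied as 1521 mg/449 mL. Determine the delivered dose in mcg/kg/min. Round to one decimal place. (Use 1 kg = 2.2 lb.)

Weight = 203 lb ÷ 2.2 lb/kg = 92.27273 kg
Concentration = 1521 mg ÷ 449 mL = 3.387528 mg/mL = 3387.528 mcg/mL
Drug rate = 15.5 mL/hr × 3387.528 mcg/mL = 52506.68 mcg/hr
52506.68 mcg/hr ÷ 60 min/hr = 875.1114 mcg/min
875.1114 mcg/min ÷ 92.27273 kg = 9.483965 mcg/kg/min

9.5 mcg/kg/min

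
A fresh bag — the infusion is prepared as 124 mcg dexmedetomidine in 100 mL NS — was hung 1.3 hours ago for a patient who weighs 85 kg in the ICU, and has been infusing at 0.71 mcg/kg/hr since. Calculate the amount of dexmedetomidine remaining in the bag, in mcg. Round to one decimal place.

Dose = 0.71 mcg/kg/hr × 85 kg = 60.35 mcg/hr
Concentration = 124 mcg ÷ 100 mL = 1.24 mcg/mL
Rate = 60.35 mcg/hr ÷ 1.24 mcg/mL = 48.66935 mL/hr
Volume infused = 48.66935 mL/hr × 1.3 hr = 63.27016 mL
Volume remaining = 100 − 63.27016 = 36.72984 mL
Drug remaining = 36.72984 mL × 1.24 mcg/mL = 45.545 mcg

45.5 mcg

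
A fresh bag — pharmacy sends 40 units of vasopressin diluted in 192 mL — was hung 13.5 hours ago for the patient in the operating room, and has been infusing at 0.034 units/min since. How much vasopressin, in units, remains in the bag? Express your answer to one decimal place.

12.5 units

0.034 units/min × 60 min/hr = 2.04 units/hr
Concentration = 40 units ÷ 192 mL = 0.2083333 units/mL
Rate = 2.04 units/hr ÷ 0.2083333 units/mL = 9.792 mL/hr
Volume infused = 9.792 mL/hr × 13.5 hr = 132.192 mL
Volume remaining = 192 − 132.192 = 59.808 mL
Drug remaining = 59.808 mL × 0.2083333 units/mL = 12.46 units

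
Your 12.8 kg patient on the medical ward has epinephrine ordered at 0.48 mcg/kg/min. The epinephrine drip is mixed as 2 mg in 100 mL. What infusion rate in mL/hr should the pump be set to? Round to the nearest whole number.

Dose = 0.48 mcg/kg/min × 12.8 kg = 6.144 mcg/min
6.144 mcg/min × 60 min/hr = 368.64 mcg/hr
Concentration = 2 mg ÷ 100 mL = 0.02 mg/mL = 20 mcg/mL
Rate = 368.64 mcg/hr ÷ 20 mcg/mL = 18.432 mL/hr

18 mL/hr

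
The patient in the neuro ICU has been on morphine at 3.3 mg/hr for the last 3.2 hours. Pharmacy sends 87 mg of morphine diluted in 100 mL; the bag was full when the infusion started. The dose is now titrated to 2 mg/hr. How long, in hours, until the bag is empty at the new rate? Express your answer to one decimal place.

Initial rate:
Concentration = 87 mg ÷ 100 mL = 0.87 mg/mL
Rate = 3.3 mg/hr ÷ 0.87 mg/mL = 3.793103 mL/hr
Volume infused so far = 3.793103 mL/hr × 3.2 hr = 12.13793 mL
Volume remaining = 100 − 12.13793 = 87.86207 mL
New rate:
Rate = 2 mg/hr ÷ 0.87 mg/mL = 2.298851 mL/hr
Time remaining = 87.86207 mL ÷ 2.298851 mL/hr = 38.22 hr

38.2 hours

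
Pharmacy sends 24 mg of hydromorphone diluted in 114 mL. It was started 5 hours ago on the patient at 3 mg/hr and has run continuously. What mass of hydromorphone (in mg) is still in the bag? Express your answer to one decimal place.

Concentration = 24 mg ÷ 114 mL = 0.2105263 mg/mL
Rate = 3 mg/hr ÷ 0.2105263 mg/mL = 14.25 mL/hr
Volume infused = 14.25 mL/hr × 5 hr = 71.25 mL
Volume remaining = 114 − 71.25 = 42.75 mL
Drug remaining = 42.75 mL × 0.2105263 mg/mL = 9 mg

9.0 mg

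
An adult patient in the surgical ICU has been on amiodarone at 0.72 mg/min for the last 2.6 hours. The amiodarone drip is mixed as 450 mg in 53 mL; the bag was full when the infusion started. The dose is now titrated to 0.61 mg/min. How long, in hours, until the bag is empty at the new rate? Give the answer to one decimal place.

9.2 hours

Initial rate:
0.72 mg/min × 60 min/hr = 43.2 mg/hr
Concentration = 450 mg ÷ 53 mL = 8.490566 mg/mL
Rate = 43.2 mg/hr ÷ 8.490566 mg/mL = 5.088 mL/hr
Volume infused so far = 5.088 mL/hr × 2.6 hr = 13.2288 mL
Volume remaining = 53 − 13.2288 = 39.7712 mL
New rate:
0.61 mg/min × 60 min/hr = 36.6 mg/hr
Rate = 36.6 mg/hr ÷ 8.490566 mg/mL = 4.310667 mL/hr
Time remaining = 39.7712 mL ÷ 4.310667 mL/hr = 9.22623 hr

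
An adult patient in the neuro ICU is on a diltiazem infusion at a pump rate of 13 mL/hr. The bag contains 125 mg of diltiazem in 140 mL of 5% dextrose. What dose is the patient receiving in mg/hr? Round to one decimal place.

11.6 mg/hr

Concentration = 125 mg ÷ 140 mL = 0.8928571 mg/mL
Drug rate = 13 mL/hr × 0.8928571 mg/mL = 11.60714 mg/hr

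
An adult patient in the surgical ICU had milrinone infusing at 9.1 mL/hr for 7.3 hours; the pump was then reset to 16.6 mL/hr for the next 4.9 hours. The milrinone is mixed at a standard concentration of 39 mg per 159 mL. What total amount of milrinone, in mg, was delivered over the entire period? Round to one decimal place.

36.2 mg

Concentration = 39 mg ÷ 159 mL = 0.245283 mg/mL
Stage 1: 9.1 mL/hr × 7.3 hr = 66.43 mL → 66.43 mL × 0.245283 mg/mL = 16.29415 mg
Stage 2: 16.6 mL/hr × 4.9 hr = 81.34 mL → 81.34 mL × 0.245283 mg/mL = 19.95132 mg
Total = 16.29415 + 19.95132 = 36.24547 mg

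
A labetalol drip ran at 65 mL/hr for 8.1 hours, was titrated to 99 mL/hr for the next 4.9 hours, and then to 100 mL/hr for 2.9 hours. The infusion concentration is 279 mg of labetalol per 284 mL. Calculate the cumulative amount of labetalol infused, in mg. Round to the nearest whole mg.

Concentration = 279 mg ÷ 284 mL = 0.9823944 mg/mL
Stage 1: 65 mL/hr × 8.1 hr = 526.5 mL → 526.5 mL × 0.9823944 mg/mL = 517.2306 mg
Stage 2: 99 mL/hr × 4.9 hr = 485.1 mL → 485.1 mL × 0.9823944 mg/mL = 476.5595 mg
Stage 3: 100 mL/hr × 2.9 hr = 290 mL → 290 mL × 0.9823944 mg/mL = 284.8944 mg
Total = 517.2306 + 476.5595 + 284.8944 = 1278.685 mg

1279 mg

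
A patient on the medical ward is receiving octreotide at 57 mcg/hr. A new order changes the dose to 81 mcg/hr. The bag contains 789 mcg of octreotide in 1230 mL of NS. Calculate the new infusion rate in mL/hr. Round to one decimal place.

126.3 mL/hr

Concentration = 789 mcg ÷ 1230 mL = 0.6414634 mcg/mL
Rate = 81 mcg/hr ÷ 0.6414634 mcg/mL = 126.2738 mL/hr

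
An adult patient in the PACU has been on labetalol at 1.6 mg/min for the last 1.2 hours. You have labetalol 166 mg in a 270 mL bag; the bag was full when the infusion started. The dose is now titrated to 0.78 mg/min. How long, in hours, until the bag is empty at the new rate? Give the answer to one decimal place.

Initial rate:
1.6 mg/min × 60 min/hr = 96 mg/hr
Concentration = 166 mg ÷ 270 mL = 0.6148148 mg/mL
Rate = 96 mg/hr ÷ 0.6148148 mg/mL = 156.1446 mL/hr
Volume infused so far = 156.1446 mL/hr × 1.2 hr = 187.3735 mL
Volume remaining = 270 − 187.3735 = 82.62651 mL
New rate:
0.78 mg/min × 60 min/hr = 46.8 mg/hr
Rate = 46.8 mg/hr ÷ 0.6148148 mg/mL = 76.12048 mL/hr
Time remaining = 82.62651 mL ÷ 76.12048 mL/hr = 1.08547 hr

1.1 hours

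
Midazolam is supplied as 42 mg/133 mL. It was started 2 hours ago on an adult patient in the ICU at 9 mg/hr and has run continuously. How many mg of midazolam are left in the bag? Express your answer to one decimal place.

24.0 mg

Concentration = 42 mg ÷ 133 mL = 0.3157895 mg/mL
Rate = 9 mg/hr ÷ 0.3157895 mg/mL = 28.5 mL/hr
Volume infused = 28.5 mL/hr × 2 hr = 57 mL
Volume remaining = 133 − 57 = 76 mL
Drug remaining = 76 mL × 0.3157895 mg/mL = 24 mg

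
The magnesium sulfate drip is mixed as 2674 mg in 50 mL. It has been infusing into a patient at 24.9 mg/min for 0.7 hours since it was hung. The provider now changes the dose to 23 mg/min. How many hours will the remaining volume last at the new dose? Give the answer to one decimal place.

1.2 hours

Initial rate:
24.9 mg/min × 60 min/hr = 1494 mg/hr
Concentration = 2674 mg ÷ 50 mL = 53.48 mg/mL
Rate = 1494 mg/hr ÷ 53.48 mg/mL = 27.93568 mL/hr
Volume infused so far = 27.93568 mL/hr × 0.7 hr = 19.55497 mL
Volume remaining = 50 − 19.55497 = 30.44503 mL
New rate:
23 mg/min × 60 min/hr = 1380 mg/hr
Rate = 1380 mg/hr ÷ 53.48 mg/mL = 25.80404 mL/hr
Time remaining = 30.44503 mL ÷ 25.80404 mL/hr = 1.179855 hr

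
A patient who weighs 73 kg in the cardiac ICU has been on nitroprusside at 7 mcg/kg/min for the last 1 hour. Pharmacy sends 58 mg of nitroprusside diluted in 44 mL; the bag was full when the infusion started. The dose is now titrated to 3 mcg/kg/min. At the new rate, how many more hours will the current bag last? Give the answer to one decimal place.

Initial rate:
Dose = 7 mcg/kg/min × 73 kg = 511 mcg/min
511 mcg/min × 60 min/hr = 30660 mcg/hr
Concentration = 58 mg ÷ 44 mL = 1.318182 mg/mL = 1318.182 mcg/mL
Rate = 30660 mcg/hr ÷ 1318.182 mcg/mL = 23.25931 mL/hr
Volume infused so far = 23.25931 mL/hr × 1 hr = 23.25931 mL
Volume remaining = 44 − 23.25931 = 20.74069 mL
New rate:
Dose = 3 mcg/kg/min × 73 kg = 219 mcg/min
219 mcg/min × 60 min/hr = 13140 mcg/hr
Rate = 13140 mcg/hr ÷ 1318.182 mcg/mL = 9.968276 mL/hr
Time remaining = 20.74069 mL ÷ 9.968276 mL/hr = 2.08067 hr

2.1 hours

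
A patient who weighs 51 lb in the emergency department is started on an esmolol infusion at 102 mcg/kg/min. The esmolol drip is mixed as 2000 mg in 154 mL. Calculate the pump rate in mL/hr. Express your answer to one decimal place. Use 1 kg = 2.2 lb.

Weight = 51 lb ÷ 2.2 lb/kg = 23.18182 kg
Dose = 102 mcg/kg/min × 23.18182 kg = 2364.545 mcg/min
2364.545 mcg/min × 60 min/hr = 141872.7 mcg/hr
Concentration = 2000 mg ÷ 154 mL = 12.98701 mg/mL = 12987.01 mcg/mL
Rate = 141872.7 mcg/hr ÷ 12987.01 mcg/mL = 10.9242 mL/hr

10.9 mL/hr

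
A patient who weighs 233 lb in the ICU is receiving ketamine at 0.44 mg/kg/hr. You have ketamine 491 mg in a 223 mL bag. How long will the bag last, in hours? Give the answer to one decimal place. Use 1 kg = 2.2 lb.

10.5 hours

Weight = 233 lb ÷ 2.2 lb/kg = 105.9091 kg
Dose = 0.44 mg/kg/hr × 105.9091 kg = 46.6 mg/hr
Concentration = 491 mg ÷ 223 mL = 2.201794 mg/mL
Rate = 46.6 mg/hr ÷ 2.201794 mg/mL = 21.16456 mL/hr
Duration = 223 mL ÷ 21.16456 mL/hr = 10.53648 hr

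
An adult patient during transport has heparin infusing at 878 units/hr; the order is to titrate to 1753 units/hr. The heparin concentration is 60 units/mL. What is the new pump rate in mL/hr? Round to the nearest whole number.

29 mL/hr

Rate = 1753 units/hr ÷ 60 units/mL = 29.21667 mL/hr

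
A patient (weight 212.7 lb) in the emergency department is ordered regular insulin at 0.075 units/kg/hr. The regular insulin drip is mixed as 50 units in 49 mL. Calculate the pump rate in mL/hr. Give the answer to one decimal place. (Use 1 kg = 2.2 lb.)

Weight = 212.7 lb ÷ 2.2 lb/kg = 96.68182 kg
Dose = 0.075 units/kg/hr × 96.68182 kg = 7.251136 units/hr
Concentration = 50 units ÷ 49 mL = 1.020408 units/mL
Rate = 7.251136 units/hr ÷ 1.020408 units/mL = 7.106114 mL/hr

7.1 mL/hr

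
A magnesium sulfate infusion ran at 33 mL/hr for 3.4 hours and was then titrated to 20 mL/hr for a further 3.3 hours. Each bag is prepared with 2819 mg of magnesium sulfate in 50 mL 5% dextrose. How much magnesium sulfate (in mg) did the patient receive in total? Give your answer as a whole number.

10047 mg

Concentration = 2819 mg ÷ 50 mL = 56.38 mg/mL
Stage 1: 33 mL/hr × 3.4 hr = 112.2 mL → 112.2 mL × 56.38 mg/mL = 6325.836 mg
Stage 2: 20 mL/hr × 3.3 hr = 66 mL → 66 mL × 56.38 mg/mL = 3721.08 mg
Total = 6325.836 + 3721.08 = 10046.92 mg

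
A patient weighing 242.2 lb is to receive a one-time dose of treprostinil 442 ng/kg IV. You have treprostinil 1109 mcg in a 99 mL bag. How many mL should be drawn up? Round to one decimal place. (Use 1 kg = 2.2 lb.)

4.3 mL

Weight = 242.2 lb ÷ 2.2 lb/kg = 110.0909 kg
Dose = 442 ng/kg × 110.0909 kg = 48660.18 ng
Concentration = 1109 mcg ÷ 99 mL = 11.20202 mcg/mL = 11202.02 ng/mL
Volume = 48660.18 ng ÷ 11202.02 ng/mL = 4.343876 mL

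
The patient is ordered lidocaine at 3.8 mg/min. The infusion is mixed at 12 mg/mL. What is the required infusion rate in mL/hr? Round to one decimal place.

3.8 mg/min × 60 min/hr = 228 mg/hr
Rate = 228 mg/hr ÷ 12 mg/mL = 19 mL/hr

19.0 mL/hr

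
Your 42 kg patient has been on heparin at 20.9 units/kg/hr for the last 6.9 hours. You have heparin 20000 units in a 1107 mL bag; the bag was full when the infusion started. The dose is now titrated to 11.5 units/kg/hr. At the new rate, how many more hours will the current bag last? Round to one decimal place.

Initial rate:
Dose = 20.9 units/kg/hr × 42 kg = 877.8 units/hr
Concentration = 20000 units ÷ 1107 mL = 18.06685 units/mL
Rate = 877.8 units/hr ÷ 18.06685 units/mL = 48.58623 mL/hr
Volume infused so far = 48.58623 mL/hr × 6.9 hr = 335.245 mL
Volume remaining = 1107 − 335.245 = 771.755 mL
New rate:
Dose = 11.5 units/kg/hr × 42 kg = 483 units/hr
Rate = 483 units/hr ÷ 18.06685 units/mL = 26.73405 mL/hr
Time remaining = 771.755 mL ÷ 26.73405 mL/hr = 28.86787 hr

28.9 hours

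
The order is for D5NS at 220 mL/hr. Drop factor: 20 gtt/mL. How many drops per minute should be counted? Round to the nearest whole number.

73 gtt/min

220 mL/hr ÷ 60 min/hr = 3.666667 mL/min
3.666667 mL/min × 20 gtt/mL = 73.33333 gtt/min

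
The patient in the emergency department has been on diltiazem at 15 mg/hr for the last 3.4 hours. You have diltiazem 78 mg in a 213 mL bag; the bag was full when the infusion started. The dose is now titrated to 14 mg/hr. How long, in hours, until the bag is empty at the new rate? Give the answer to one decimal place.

Initial rate:
Concentration = 78 mg ÷ 213 mL = 0.3661972 mg/mL
Rate = 15 mg/hr ÷ 0.3661972 mg/mL = 40.96154 mL/hr
Volume infused so far = 40.96154 mL/hr × 3.4 hr = 139.2692 mL
Volume remaining = 213 − 139.2692 = 73.73077 mL
New rate:
Rate = 14 mg/hr ÷ 0.3661972 mg/mL = 38.23077 mL/hr
Time remaining = 73.73077 mL ÷ 38.23077 mL/hr = 1.928571 hr

1.9 hours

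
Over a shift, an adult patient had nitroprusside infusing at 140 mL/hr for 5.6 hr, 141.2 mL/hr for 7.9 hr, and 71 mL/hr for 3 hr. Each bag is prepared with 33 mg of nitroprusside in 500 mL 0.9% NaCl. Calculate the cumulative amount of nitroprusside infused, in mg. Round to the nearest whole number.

139 mg

Concentration = 33 mg ÷ 500 mL = 0.066 mg/mL
Stage 1: 140 mL/hr × 5.6 hr = 784 mL → 784 mL × 0.066 mg/mL = 51.744 mg
Stage 2: 141.2 mL/hr × 7.9 hr = 1115.48 mL → 1115.48 mL × 0.066 mg/mL = 73.62168 mg
Stage 3: 71 mL/hr × 3 hr = 213 mL → 213 mL × 0.066 mg/mL = 14.058 mg
Total = 51.744 + 73.62168 + 14.058 = 139.4237 mg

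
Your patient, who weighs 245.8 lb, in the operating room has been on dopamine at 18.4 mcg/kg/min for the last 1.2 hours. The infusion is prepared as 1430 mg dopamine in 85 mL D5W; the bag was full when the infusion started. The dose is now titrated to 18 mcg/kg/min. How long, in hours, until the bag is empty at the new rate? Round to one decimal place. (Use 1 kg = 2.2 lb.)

10.6 hours

Initial rate:
Weight = 245.8 lb ÷ 2.2 lb/kg = 111.7273 kg
Dose = 18.4 mcg/kg/min × 111.7273 kg = 2055.782 mcg/min
2055.782 mcg/min × 60 min/hr = 123346.9 mcg/hr
Concentration = 1430 mg ÷ 85 mL = 16.82353 mg/mL = 16823.53 mcg/mL
Rate = 123346.9 mcg/hr ÷ 16823.53 mcg/mL = 7.331809 mL/hr
Volume infused so far = 7.331809 mL/hr × 1.2 hr = 8.798171 mL
Volume remaining = 85 − 8.798171 = 76.20183 mL
New rate:
Dose = 18 mcg/kg/min × 111.7273 kg = 2011.091 mcg/min
2011.091 mcg/min × 60 min/hr = 120665.5 mcg/hr
Rate = 120665.5 mcg/hr ÷ 16823.53 mcg/mL = 7.172422 mL/hr
Time remaining = 76.20183 mL ÷ 7.172422 mL/hr = 10.62428 hr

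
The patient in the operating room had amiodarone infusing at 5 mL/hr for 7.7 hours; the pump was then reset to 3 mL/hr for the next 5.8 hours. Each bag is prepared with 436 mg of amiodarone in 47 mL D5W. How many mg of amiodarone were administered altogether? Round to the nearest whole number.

519 mg

Concentration = 436 mg ÷ 47 mL = 9.276596 mg/mL
Stage 1: 5 mL/hr × 7.7 hr = 38.5 mL → 38.5 mL × 9.276596 mg/mL = 357.1489 mg
Stage 2: 3 mL/hr × 5.8 hr = 17.4 mL → 17.4 mL × 9.276596 mg/mL = 161.4128 mg
Total = 357.1489 + 161.4128 = 518.5617 mg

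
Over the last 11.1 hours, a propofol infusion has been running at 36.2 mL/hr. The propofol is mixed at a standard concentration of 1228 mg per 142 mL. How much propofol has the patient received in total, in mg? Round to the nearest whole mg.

3475 mg

Concentration = 1228 mg ÷ 142 mL = 8.647887 mg/mL = 8647.887 mcg/mL
Drug rate = 36.2 mL/hr × 8647.887 mcg/mL = 313053.5 mcg/hr
Total = 313053.5 mcg/hr × 11.1 hr = 3474894 mcg = 3474.894 mg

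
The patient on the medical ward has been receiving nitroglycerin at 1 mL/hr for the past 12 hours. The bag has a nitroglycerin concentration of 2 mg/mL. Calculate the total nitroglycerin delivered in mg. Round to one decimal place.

Concentration = 2 mg/mL = 2000 mcg/mL
Drug rate = 1 mL/hr × 2000 mcg/mL = 2000 mcg/hr
Total = 2000 mcg/hr × 12 hr = 24000 mcg = 24 mg

24.0 mg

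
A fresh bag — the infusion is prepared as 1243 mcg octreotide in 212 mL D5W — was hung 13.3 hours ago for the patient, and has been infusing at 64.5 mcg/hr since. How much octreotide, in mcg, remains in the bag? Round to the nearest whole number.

385 mcg

Concentration = 1243 mcg ÷ 212 mL = 5.863208 mcg/mL
Rate = 64.5 mcg/hr ÷ 5.863208 mcg/mL = 11.0008 mL/hr
Volume infused = 11.0008 mL/hr × 13.3 hr = 146.3107 mL
Volume remaining = 212 − 146.3107 = 65.6893 mL
Drug remaining = 65.6893 mL × 5.863208 mcg/mL = 385.15 mcg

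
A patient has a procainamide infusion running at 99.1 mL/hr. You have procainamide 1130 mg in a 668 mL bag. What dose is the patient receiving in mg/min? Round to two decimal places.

Concentration = 1130 mg ÷ 668 mL = 1.691617 mg/mL
Drug rate = 99.1 mL/hr × 1.691617 mg/mL = 167.6392 mg/hr
167.6392 mg/hr ÷ 60 min/hr = 2.793987 mg/min

2.79 mg/min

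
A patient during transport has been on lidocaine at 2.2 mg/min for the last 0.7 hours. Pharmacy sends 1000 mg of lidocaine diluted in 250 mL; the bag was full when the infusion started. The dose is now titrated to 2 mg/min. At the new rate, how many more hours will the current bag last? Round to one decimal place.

Initial rate:
2.2 mg/min × 60 min/hr = 132 mg/hr
Concentration = 1000 mg ÷ 250 mL = 4 mg/mL
Rate = 132 mg/hr ÷ 4 mg/mL = 33 mL/hr
Volume infused so far = 33 mL/hr × 0.7 hr = 23.1 mL
Volume remaining = 250 − 23.1 = 226.9 mL
New rate:
2 mg/min × 60 min/hr = 120 mg/hr
Rate = 120 mg/hr ÷ 4 mg/mL = 30 mL/hr
Time remaining = 226.9 mL ÷ 30 mL/hr = 7.563333 hr

7.6 hours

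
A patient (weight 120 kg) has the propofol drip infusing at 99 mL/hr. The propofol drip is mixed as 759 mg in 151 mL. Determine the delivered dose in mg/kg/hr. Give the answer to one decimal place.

4.1 mg/kg/hr

Concentration = 759 mg ÷ 151 mL = 5.02649 mg/mL
Drug rate = 99 mL/hr × 5.02649 mg/mL = 497.6225 mg/hr
497.6225 mg/hr ÷ 120 kg = 4.146854 mg/kg/hr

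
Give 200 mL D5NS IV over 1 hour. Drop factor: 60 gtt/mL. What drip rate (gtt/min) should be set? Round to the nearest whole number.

200 mL ÷ (1 hr × 60 = 60 min) = 3.333333 mL/min
3.333333 mL/min × 60 gtt/mL = 200 gtt/min

200 gtt/min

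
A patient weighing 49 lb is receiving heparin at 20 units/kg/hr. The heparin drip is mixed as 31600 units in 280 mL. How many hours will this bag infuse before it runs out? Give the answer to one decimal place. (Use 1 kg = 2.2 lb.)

70.9 hours

Weight = 49 lb ÷ 2.2 lb/kg = 22.27273 kg
Dose = 20 units/kg/hr × 22.27273 kg = 445.4545 units/hr
Concentration = 31600 units ÷ 280 mL = 112.8571 units/mL
Rate = 445.4545 units/hr ÷ 112.8571 units/mL = 3.947066 mL/hr
Duration = 280 mL ÷ 3.947066 mL/hr = 70.93878 hr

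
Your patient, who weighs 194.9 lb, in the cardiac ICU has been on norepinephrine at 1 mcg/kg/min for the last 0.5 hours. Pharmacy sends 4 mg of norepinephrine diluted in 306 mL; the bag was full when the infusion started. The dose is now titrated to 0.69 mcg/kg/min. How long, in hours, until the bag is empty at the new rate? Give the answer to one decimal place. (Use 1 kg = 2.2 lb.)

0.4 hours

Initial rate:
Weight = 194.9 lb ÷ 2.2 lb/kg = 88.59091 kg
Dose = 1 mcg/kg/min × 88.59091 kg = 88.59091 mcg/min
88.59091 mcg/min × 60 min/hr = 5315.455 mcg/hr
Concentration = 4 mg ÷ 306 mL = 0.0130719 mg/mL = 13.0719 mcg/mL
Rate = 5315.455 mcg/hr ÷ 13.0719 mcg/mL = 406.6323 mL/hr
Volume infused so far = 406.6323 mL/hr × 0.5 hr = 203.3161 mL
Volume remaining = 306 − 203.3161 = 102.6839 mL
New rate:
Dose = 0.69 mcg/kg/min × 88.59091 kg = 61.12773 mcg/min
61.12773 mcg/min × 60 min/hr = 3667.664 mcg/hr
Rate = 3667.664 mcg/hr ÷ 13.0719 mcg/mL = 280.5763 mL/hr
Time remaining = 102.6839 mL ÷ 280.5763 mL/hr = 0.3659749 hr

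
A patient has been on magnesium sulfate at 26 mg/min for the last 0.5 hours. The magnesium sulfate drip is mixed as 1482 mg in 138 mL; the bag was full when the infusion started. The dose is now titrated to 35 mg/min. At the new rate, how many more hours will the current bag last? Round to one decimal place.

0.3 hours

Initial rate:
26 mg/min × 60 min/hr = 1560 mg/hr
Concentration = 1482 mg ÷ 138 mL = 10.73913 mg/mL
Rate = 1560 mg/hr ÷ 10.73913 mg/mL = 145.2632 mL/hr
Volume infused so far = 145.2632 mL/hr × 0.5 hr = 72.63158 mL
Volume remaining = 138 − 72.63158 = 65.36842 mL
New rate:
35 mg/min × 60 min/hr = 2100 mg/hr
Rate = 2100 mg/hr ÷ 10.73913 mg/mL = 195.5466 mL/hr
Time remaining = 65.36842 mL ÷ 195.5466 mL/hr = 0.3342857 hr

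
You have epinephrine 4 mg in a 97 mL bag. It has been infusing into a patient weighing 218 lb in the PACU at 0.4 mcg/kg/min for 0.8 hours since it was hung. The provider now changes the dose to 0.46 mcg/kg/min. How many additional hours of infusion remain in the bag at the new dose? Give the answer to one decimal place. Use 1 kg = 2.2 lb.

Initial rate:
Weight = 218 lb ÷ 2.2 lb/kg = 99.09091 kg
Dose = 0.4 mcg/kg/min × 99.09091 kg = 39.63636 mcg/min
39.63636 mcg/min × 60 min/hr = 2378.182 mcg/hr
Concentration = 4 mg ÷ 97 mL = 0.04123711 mg/mL = 41.23711 mcg/mL
Rate = 2378.182 mcg/hr ÷ 41.23711 mcg/mL = 57.67091 mL/hr
Volume infused so far = 57.67091 mL/hr × 0.8 hr = 46.13673 mL
Volume remaining = 97 − 46.13673 = 50.86327 mL
New rate:
Dose = 0.46 mcg/kg/min × 99.09091 kg = 45.58182 mcg/min
45.58182 mcg/min × 60 min/hr = 2734.909 mcg/hr
Rate = 2734.909 mcg/hr ÷ 41.23711 mcg/mL = 66.32155 mL/hr
Time remaining = 50.86327 mL ÷ 66.32155 mL/hr = 0.7669193 hr

0.8 hours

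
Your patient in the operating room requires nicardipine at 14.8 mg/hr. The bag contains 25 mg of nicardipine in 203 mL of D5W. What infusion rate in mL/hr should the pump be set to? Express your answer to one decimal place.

120.2 mL/hr

Concentration = 25 mg ÷ 203 mL = 0.1231527 mg/mL
Rate = 14.8 mg/hr ÷ 0.1231527 mg/mL = 120.176 mL/hr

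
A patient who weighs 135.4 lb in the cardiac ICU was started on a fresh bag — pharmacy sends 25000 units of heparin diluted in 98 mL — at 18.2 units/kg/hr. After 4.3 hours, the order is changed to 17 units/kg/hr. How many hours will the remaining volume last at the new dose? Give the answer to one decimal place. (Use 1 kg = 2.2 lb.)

19.3 hours

Initial rate:
Weight = 135.4 lb ÷ 2.2 lb/kg = 61.54545 kg
Dose = 18.2 units/kg/hr × 61.54545 kg = 1120.127 units/hr
Concentration = 25000 units ÷ 98 mL = 255.102 units/mL
Rate = 1120.127 units/hr ÷ 255.102 units/mL = 4.390899 mL/hr
Volume infused so far = 4.390899 mL/hr × 4.3 hr = 18.88087 mL
Volume remaining = 98 − 18.88087 = 79.11913 mL
New rate:
Dose = 17 units/kg/hr × 61.54545 kg = 1046.273 units/hr
Rate = 1046.273 units/hr ÷ 255.102 units/mL = 4.101389 mL/hr
Time remaining = 79.11913 mL ÷ 4.101389 mL/hr = 19.29081 hr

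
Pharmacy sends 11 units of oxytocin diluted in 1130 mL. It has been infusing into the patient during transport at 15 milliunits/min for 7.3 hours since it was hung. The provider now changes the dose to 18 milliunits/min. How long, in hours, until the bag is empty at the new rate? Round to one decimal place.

4.1 hours

Initial rate:
15 milliunits/min × 60 min/hr = 900 milliunits/hr
Concentration = 11 units ÷ 1130 mL = 0.009734513 units/mL = 9.734513 milliunits/mL
Rate = 900 milliunits/hr ÷ 9.734513 milliunits/mL = 92.45455 mL/hr
Volume infused so far = 92.45455 mL/hr × 7.3 hr = 674.9182 mL
Volume remaining = 1130 − 674.9182 = 455.0818 mL
New rate:
18 milliunits/min × 60 min/hr = 1080 milliunits/hr
Rate = 1080 milliunits/hr ÷ 9.734513 milliunits/mL = 110.9455 mL/hr
Time remaining = 455.0818 mL ÷ 110.9455 mL/hr = 4.101852 hr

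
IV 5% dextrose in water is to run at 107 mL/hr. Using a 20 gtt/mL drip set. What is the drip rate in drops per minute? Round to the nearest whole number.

36 gtt/min

107 mL/hr ÷ 60 min/hr = 1.783333 mL/min
1.783333 mL/min × 20 gtt/mL = 35.66667 gtt/min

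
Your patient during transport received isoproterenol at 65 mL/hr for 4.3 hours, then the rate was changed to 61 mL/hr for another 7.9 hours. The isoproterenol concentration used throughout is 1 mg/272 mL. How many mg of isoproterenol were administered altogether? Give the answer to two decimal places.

2.80 mg

Concentration = 1 mg ÷ 272 mL = 0.003676471 mg/mL
Stage 1: 65 mL/hr × 4.3 hr = 279.5 mL → 279.5 mL × 0.003676471 mg/mL = 1.027574 mg
Stage 2: 61 mL/hr × 7.9 hr = 481.9 mL → 481.9 mL × 0.003676471 mg/mL = 1.771691 mg
Total = 1.027574 + 1.771691 = 2.799265 mg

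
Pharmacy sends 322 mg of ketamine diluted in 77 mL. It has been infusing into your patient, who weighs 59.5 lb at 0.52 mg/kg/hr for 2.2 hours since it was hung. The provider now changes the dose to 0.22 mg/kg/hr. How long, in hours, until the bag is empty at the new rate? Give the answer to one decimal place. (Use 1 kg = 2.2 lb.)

48.9 hours

Initial rate:
Weight = 59.5 lb ÷ 2.2 lb/kg = 27.04545 kg
Dose = 0.52 mg/kg/hr × 27.04545 kg = 14.06364 mg/hr
Concentration = 322 mg ÷ 77 mL = 4.181818 mg/mL
Rate = 14.06364 mg/hr ÷ 4.181818 mg/mL = 3.363043 mL/hr
Volume infused so far = 3.363043 mL/hr × 2.2 hr = 7.398696 mL
Volume remaining = 77 − 7.398696 = 69.6013 mL
New rate:
Dose = 0.22 mg/kg/hr × 27.04545 kg = 5.95 mg/hr
Rate = 5.95 mg/hr ÷ 4.181818 mg/mL = 1.422826 mL/hr
Time remaining = 69.6013 mL ÷ 1.422826 mL/hr = 48.91765 hr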